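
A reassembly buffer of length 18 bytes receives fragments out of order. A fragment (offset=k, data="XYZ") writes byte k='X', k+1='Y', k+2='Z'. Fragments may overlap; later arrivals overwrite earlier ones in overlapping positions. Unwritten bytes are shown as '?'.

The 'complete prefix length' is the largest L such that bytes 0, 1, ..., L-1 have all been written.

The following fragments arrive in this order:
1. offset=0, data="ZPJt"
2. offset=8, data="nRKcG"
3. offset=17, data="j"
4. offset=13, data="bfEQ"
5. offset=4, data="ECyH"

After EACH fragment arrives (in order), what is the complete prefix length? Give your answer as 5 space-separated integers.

Fragment 1: offset=0 data="ZPJt" -> buffer=ZPJt?????????????? -> prefix_len=4
Fragment 2: offset=8 data="nRKcG" -> buffer=ZPJt????nRKcG????? -> prefix_len=4
Fragment 3: offset=17 data="j" -> buffer=ZPJt????nRKcG????j -> prefix_len=4
Fragment 4: offset=13 data="bfEQ" -> buffer=ZPJt????nRKcGbfEQj -> prefix_len=4
Fragment 5: offset=4 data="ECyH" -> buffer=ZPJtECyHnRKcGbfEQj -> prefix_len=18

Answer: 4 4 4 4 18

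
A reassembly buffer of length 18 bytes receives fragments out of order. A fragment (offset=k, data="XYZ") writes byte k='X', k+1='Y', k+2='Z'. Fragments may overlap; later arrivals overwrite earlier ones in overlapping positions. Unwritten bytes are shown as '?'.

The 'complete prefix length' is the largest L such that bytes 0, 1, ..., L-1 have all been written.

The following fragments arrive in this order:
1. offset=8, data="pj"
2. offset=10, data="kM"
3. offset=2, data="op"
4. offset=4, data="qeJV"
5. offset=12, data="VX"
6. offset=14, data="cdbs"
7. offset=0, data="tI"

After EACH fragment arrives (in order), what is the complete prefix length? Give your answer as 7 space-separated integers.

Answer: 0 0 0 0 0 0 18

Derivation:
Fragment 1: offset=8 data="pj" -> buffer=????????pj???????? -> prefix_len=0
Fragment 2: offset=10 data="kM" -> buffer=????????pjkM?????? -> prefix_len=0
Fragment 3: offset=2 data="op" -> buffer=??op????pjkM?????? -> prefix_len=0
Fragment 4: offset=4 data="qeJV" -> buffer=??opqeJVpjkM?????? -> prefix_len=0
Fragment 5: offset=12 data="VX" -> buffer=??opqeJVpjkMVX???? -> prefix_len=0
Fragment 6: offset=14 data="cdbs" -> buffer=??opqeJVpjkMVXcdbs -> prefix_len=0
Fragment 7: offset=0 data="tI" -> buffer=tIopqeJVpjkMVXcdbs -> prefix_len=18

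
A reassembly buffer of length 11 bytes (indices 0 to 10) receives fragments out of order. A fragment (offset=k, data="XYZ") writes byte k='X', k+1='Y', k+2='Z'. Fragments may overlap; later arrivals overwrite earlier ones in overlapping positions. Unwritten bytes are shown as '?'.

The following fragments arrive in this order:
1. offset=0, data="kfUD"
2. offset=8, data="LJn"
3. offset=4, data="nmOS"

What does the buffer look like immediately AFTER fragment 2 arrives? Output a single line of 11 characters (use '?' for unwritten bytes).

Fragment 1: offset=0 data="kfUD" -> buffer=kfUD???????
Fragment 2: offset=8 data="LJn" -> buffer=kfUD????LJn

Answer: kfUD????LJn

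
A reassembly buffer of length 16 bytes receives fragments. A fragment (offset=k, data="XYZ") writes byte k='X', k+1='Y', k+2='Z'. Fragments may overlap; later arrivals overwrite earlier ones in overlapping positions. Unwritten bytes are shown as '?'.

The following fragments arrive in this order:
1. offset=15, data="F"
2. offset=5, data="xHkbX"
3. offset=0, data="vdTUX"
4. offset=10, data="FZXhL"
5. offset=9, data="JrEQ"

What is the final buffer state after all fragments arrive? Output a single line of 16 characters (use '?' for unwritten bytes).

Fragment 1: offset=15 data="F" -> buffer=???????????????F
Fragment 2: offset=5 data="xHkbX" -> buffer=?????xHkbX?????F
Fragment 3: offset=0 data="vdTUX" -> buffer=vdTUXxHkbX?????F
Fragment 4: offset=10 data="FZXhL" -> buffer=vdTUXxHkbXFZXhLF
Fragment 5: offset=9 data="JrEQ" -> buffer=vdTUXxHkbJrEQhLF

Answer: vdTUXxHkbJrEQhLF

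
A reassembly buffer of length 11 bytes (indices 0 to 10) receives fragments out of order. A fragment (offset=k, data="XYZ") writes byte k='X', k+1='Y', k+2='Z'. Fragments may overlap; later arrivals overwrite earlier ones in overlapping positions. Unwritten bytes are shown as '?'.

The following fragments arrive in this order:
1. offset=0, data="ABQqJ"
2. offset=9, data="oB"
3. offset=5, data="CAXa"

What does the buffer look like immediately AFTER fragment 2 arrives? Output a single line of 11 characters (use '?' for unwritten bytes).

Answer: ABQqJ????oB

Derivation:
Fragment 1: offset=0 data="ABQqJ" -> buffer=ABQqJ??????
Fragment 2: offset=9 data="oB" -> buffer=ABQqJ????oB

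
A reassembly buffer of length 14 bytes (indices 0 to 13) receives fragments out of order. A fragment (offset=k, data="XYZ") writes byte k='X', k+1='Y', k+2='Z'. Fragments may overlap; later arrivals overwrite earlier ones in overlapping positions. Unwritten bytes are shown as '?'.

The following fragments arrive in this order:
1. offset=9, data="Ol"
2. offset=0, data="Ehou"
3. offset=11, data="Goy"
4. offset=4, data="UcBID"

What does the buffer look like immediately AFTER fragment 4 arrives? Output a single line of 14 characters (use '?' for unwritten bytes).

Fragment 1: offset=9 data="Ol" -> buffer=?????????Ol???
Fragment 2: offset=0 data="Ehou" -> buffer=Ehou?????Ol???
Fragment 3: offset=11 data="Goy" -> buffer=Ehou?????OlGoy
Fragment 4: offset=4 data="UcBID" -> buffer=EhouUcBIDOlGoy

Answer: EhouUcBIDOlGoy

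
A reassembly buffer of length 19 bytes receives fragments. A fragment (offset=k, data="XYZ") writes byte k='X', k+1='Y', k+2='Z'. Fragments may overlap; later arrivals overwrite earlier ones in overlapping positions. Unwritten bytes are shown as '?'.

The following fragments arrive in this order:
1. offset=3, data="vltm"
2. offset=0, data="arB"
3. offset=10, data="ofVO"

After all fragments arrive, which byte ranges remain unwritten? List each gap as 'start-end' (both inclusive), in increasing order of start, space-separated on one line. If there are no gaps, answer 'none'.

Answer: 7-9 14-18

Derivation:
Fragment 1: offset=3 len=4
Fragment 2: offset=0 len=3
Fragment 3: offset=10 len=4
Gaps: 7-9 14-18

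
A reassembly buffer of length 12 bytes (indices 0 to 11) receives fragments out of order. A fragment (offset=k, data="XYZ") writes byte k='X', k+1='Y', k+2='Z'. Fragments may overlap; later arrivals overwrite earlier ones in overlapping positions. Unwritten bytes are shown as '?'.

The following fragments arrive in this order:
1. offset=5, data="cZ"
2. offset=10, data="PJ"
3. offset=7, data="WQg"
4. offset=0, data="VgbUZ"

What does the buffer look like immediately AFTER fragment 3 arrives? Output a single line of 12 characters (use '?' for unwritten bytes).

Answer: ?????cZWQgPJ

Derivation:
Fragment 1: offset=5 data="cZ" -> buffer=?????cZ?????
Fragment 2: offset=10 data="PJ" -> buffer=?????cZ???PJ
Fragment 3: offset=7 data="WQg" -> buffer=?????cZWQgPJ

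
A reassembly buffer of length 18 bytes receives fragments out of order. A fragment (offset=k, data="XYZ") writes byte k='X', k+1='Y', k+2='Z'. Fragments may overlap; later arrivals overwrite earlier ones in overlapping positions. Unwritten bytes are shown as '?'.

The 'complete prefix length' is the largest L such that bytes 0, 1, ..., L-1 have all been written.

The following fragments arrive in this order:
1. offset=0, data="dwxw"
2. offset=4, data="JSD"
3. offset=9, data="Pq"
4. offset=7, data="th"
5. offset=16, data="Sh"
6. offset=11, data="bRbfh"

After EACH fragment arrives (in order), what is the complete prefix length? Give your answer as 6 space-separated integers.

Answer: 4 7 7 11 11 18

Derivation:
Fragment 1: offset=0 data="dwxw" -> buffer=dwxw?????????????? -> prefix_len=4
Fragment 2: offset=4 data="JSD" -> buffer=dwxwJSD??????????? -> prefix_len=7
Fragment 3: offset=9 data="Pq" -> buffer=dwxwJSD??Pq??????? -> prefix_len=7
Fragment 4: offset=7 data="th" -> buffer=dwxwJSDthPq??????? -> prefix_len=11
Fragment 5: offset=16 data="Sh" -> buffer=dwxwJSDthPq?????Sh -> prefix_len=11
Fragment 6: offset=11 data="bRbfh" -> buffer=dwxwJSDthPqbRbfhSh -> prefix_len=18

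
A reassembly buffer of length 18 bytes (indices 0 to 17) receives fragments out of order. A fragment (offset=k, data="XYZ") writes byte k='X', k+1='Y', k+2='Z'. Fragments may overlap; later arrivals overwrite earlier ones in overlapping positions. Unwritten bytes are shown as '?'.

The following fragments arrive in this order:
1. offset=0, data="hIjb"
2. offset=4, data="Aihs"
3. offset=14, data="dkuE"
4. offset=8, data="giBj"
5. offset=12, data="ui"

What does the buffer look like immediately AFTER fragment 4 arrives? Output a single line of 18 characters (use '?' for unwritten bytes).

Answer: hIjbAihsgiBj??dkuE

Derivation:
Fragment 1: offset=0 data="hIjb" -> buffer=hIjb??????????????
Fragment 2: offset=4 data="Aihs" -> buffer=hIjbAihs??????????
Fragment 3: offset=14 data="dkuE" -> buffer=hIjbAihs??????dkuE
Fragment 4: offset=8 data="giBj" -> buffer=hIjbAihsgiBj??dkuE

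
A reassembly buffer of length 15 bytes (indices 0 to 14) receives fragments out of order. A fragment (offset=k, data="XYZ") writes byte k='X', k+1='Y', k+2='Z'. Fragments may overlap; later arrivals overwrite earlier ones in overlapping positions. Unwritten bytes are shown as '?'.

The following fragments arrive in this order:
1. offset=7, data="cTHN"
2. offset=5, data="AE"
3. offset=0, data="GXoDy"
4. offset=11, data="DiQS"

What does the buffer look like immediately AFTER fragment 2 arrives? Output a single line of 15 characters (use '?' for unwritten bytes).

Answer: ?????AEcTHN????

Derivation:
Fragment 1: offset=7 data="cTHN" -> buffer=???????cTHN????
Fragment 2: offset=5 data="AE" -> buffer=?????AEcTHN????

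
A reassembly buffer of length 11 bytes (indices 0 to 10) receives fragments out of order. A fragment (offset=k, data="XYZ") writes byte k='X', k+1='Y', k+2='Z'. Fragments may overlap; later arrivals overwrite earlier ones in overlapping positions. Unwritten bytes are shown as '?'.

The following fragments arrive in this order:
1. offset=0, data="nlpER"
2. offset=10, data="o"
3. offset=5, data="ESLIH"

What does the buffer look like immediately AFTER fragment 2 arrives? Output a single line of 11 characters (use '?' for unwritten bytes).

Fragment 1: offset=0 data="nlpER" -> buffer=nlpER??????
Fragment 2: offset=10 data="o" -> buffer=nlpER?????o

Answer: nlpER?????o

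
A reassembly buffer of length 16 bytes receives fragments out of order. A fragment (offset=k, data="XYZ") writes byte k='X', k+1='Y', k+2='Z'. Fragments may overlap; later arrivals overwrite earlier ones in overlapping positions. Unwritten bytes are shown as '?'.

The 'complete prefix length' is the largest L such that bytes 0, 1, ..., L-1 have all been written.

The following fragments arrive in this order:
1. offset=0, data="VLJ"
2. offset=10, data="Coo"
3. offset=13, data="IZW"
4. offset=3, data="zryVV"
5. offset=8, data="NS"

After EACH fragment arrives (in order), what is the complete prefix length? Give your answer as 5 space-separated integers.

Fragment 1: offset=0 data="VLJ" -> buffer=VLJ????????????? -> prefix_len=3
Fragment 2: offset=10 data="Coo" -> buffer=VLJ???????Coo??? -> prefix_len=3
Fragment 3: offset=13 data="IZW" -> buffer=VLJ???????CooIZW -> prefix_len=3
Fragment 4: offset=3 data="zryVV" -> buffer=VLJzryVV??CooIZW -> prefix_len=8
Fragment 5: offset=8 data="NS" -> buffer=VLJzryVVNSCooIZW -> prefix_len=16

Answer: 3 3 3 8 16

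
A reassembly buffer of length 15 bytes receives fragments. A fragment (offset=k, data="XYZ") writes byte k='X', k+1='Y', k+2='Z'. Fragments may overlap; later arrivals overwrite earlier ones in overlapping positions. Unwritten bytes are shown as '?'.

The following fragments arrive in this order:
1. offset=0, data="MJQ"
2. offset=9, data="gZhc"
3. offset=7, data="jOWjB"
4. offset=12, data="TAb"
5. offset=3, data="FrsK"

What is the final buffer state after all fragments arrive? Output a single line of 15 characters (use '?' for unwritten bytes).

Answer: MJQFrsKjOWjBTAb

Derivation:
Fragment 1: offset=0 data="MJQ" -> buffer=MJQ????????????
Fragment 2: offset=9 data="gZhc" -> buffer=MJQ??????gZhc??
Fragment 3: offset=7 data="jOWjB" -> buffer=MJQ????jOWjBc??
Fragment 4: offset=12 data="TAb" -> buffer=MJQ????jOWjBTAb
Fragment 5: offset=3 data="FrsK" -> buffer=MJQFrsKjOWjBTAb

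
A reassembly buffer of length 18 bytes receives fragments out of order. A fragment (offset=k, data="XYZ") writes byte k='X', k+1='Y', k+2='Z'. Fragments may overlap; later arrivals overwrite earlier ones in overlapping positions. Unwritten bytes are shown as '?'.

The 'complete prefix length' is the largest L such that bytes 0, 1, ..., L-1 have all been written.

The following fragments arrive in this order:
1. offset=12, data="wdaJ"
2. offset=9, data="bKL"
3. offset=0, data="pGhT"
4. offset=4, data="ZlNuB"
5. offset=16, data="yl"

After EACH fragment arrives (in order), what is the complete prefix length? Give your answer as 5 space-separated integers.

Fragment 1: offset=12 data="wdaJ" -> buffer=????????????wdaJ?? -> prefix_len=0
Fragment 2: offset=9 data="bKL" -> buffer=?????????bKLwdaJ?? -> prefix_len=0
Fragment 3: offset=0 data="pGhT" -> buffer=pGhT?????bKLwdaJ?? -> prefix_len=4
Fragment 4: offset=4 data="ZlNuB" -> buffer=pGhTZlNuBbKLwdaJ?? -> prefix_len=16
Fragment 5: offset=16 data="yl" -> buffer=pGhTZlNuBbKLwdaJyl -> prefix_len=18

Answer: 0 0 4 16 18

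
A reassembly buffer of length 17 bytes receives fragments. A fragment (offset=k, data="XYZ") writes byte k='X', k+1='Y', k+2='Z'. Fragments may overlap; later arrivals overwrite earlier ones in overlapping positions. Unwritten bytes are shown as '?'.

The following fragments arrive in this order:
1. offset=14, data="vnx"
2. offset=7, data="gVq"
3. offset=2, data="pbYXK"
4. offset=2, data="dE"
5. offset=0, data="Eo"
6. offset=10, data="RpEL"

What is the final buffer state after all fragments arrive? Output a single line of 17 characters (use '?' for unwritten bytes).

Answer: EodEYXKgVqRpELvnx

Derivation:
Fragment 1: offset=14 data="vnx" -> buffer=??????????????vnx
Fragment 2: offset=7 data="gVq" -> buffer=???????gVq????vnx
Fragment 3: offset=2 data="pbYXK" -> buffer=??pbYXKgVq????vnx
Fragment 4: offset=2 data="dE" -> buffer=??dEYXKgVq????vnx
Fragment 5: offset=0 data="Eo" -> buffer=EodEYXKgVq????vnx
Fragment 6: offset=10 data="RpEL" -> buffer=EodEYXKgVqRpELvnx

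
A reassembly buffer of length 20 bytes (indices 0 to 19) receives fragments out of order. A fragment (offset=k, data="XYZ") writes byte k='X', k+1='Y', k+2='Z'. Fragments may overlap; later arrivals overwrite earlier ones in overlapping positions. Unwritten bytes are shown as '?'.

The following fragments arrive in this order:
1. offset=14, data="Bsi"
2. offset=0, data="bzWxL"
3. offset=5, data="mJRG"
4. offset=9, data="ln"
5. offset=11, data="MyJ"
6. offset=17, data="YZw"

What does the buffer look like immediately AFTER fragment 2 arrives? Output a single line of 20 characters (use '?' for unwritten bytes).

Answer: bzWxL?????????Bsi???

Derivation:
Fragment 1: offset=14 data="Bsi" -> buffer=??????????????Bsi???
Fragment 2: offset=0 data="bzWxL" -> buffer=bzWxL?????????Bsi???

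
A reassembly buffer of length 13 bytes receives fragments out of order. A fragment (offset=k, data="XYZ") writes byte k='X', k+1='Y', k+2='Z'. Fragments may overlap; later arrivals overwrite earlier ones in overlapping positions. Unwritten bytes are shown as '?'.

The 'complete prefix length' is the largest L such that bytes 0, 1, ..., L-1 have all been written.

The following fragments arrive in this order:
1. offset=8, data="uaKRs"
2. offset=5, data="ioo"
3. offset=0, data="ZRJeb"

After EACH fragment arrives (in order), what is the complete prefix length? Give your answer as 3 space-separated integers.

Fragment 1: offset=8 data="uaKRs" -> buffer=????????uaKRs -> prefix_len=0
Fragment 2: offset=5 data="ioo" -> buffer=?????ioouaKRs -> prefix_len=0
Fragment 3: offset=0 data="ZRJeb" -> buffer=ZRJebioouaKRs -> prefix_len=13

Answer: 0 0 13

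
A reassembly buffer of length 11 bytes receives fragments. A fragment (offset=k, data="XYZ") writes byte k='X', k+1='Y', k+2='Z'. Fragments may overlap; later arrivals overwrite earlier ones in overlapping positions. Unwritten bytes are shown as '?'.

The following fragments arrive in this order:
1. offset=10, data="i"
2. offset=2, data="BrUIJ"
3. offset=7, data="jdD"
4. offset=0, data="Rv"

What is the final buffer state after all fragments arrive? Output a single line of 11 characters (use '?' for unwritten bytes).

Fragment 1: offset=10 data="i" -> buffer=??????????i
Fragment 2: offset=2 data="BrUIJ" -> buffer=??BrUIJ???i
Fragment 3: offset=7 data="jdD" -> buffer=??BrUIJjdDi
Fragment 4: offset=0 data="Rv" -> buffer=RvBrUIJjdDi

Answer: RvBrUIJjdDi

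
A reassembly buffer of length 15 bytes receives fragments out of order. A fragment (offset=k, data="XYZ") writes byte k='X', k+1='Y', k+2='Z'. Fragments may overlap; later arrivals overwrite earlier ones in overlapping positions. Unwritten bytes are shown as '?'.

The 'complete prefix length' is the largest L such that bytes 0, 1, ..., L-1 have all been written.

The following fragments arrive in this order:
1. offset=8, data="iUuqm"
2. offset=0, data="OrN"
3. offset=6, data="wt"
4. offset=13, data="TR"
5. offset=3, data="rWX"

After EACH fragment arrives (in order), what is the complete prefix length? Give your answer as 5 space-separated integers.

Answer: 0 3 3 3 15

Derivation:
Fragment 1: offset=8 data="iUuqm" -> buffer=????????iUuqm?? -> prefix_len=0
Fragment 2: offset=0 data="OrN" -> buffer=OrN?????iUuqm?? -> prefix_len=3
Fragment 3: offset=6 data="wt" -> buffer=OrN???wtiUuqm?? -> prefix_len=3
Fragment 4: offset=13 data="TR" -> buffer=OrN???wtiUuqmTR -> prefix_len=3
Fragment 5: offset=3 data="rWX" -> buffer=OrNrWXwtiUuqmTR -> prefix_len=15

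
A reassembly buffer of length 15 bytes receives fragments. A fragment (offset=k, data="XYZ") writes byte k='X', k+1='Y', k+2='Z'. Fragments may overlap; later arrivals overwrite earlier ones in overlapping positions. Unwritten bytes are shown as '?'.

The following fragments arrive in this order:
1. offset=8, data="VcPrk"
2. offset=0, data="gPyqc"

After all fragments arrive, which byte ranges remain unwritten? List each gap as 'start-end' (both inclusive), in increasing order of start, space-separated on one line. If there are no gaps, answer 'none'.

Fragment 1: offset=8 len=5
Fragment 2: offset=0 len=5
Gaps: 5-7 13-14

Answer: 5-7 13-14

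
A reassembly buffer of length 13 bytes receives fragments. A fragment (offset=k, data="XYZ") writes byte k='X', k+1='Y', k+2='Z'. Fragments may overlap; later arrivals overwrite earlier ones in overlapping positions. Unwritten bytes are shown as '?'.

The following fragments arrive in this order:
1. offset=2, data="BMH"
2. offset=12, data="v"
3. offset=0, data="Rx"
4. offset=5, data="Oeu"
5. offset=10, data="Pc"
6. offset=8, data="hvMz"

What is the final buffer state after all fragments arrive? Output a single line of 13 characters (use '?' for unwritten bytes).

Fragment 1: offset=2 data="BMH" -> buffer=??BMH????????
Fragment 2: offset=12 data="v" -> buffer=??BMH???????v
Fragment 3: offset=0 data="Rx" -> buffer=RxBMH???????v
Fragment 4: offset=5 data="Oeu" -> buffer=RxBMHOeu????v
Fragment 5: offset=10 data="Pc" -> buffer=RxBMHOeu??Pcv
Fragment 6: offset=8 data="hvMz" -> buffer=RxBMHOeuhvMzv

Answer: RxBMHOeuhvMzv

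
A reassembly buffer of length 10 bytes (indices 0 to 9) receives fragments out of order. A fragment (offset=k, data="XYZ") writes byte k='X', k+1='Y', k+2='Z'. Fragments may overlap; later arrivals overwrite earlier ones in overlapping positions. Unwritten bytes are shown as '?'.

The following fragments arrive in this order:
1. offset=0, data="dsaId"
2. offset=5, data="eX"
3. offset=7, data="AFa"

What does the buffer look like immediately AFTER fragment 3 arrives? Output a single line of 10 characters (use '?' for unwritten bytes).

Answer: dsaIdeXAFa

Derivation:
Fragment 1: offset=0 data="dsaId" -> buffer=dsaId?????
Fragment 2: offset=5 data="eX" -> buffer=dsaIdeX???
Fragment 3: offset=7 data="AFa" -> buffer=dsaIdeXAFa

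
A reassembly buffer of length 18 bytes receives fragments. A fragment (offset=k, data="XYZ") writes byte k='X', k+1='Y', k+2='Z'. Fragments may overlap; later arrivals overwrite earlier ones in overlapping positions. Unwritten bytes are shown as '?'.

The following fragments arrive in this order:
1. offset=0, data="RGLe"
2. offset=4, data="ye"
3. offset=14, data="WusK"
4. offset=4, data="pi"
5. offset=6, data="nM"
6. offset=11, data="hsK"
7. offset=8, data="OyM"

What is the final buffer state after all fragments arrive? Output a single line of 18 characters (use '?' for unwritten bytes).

Answer: RGLepinMOyMhsKWusK

Derivation:
Fragment 1: offset=0 data="RGLe" -> buffer=RGLe??????????????
Fragment 2: offset=4 data="ye" -> buffer=RGLeye????????????
Fragment 3: offset=14 data="WusK" -> buffer=RGLeye????????WusK
Fragment 4: offset=4 data="pi" -> buffer=RGLepi????????WusK
Fragment 5: offset=6 data="nM" -> buffer=RGLepinM??????WusK
Fragment 6: offset=11 data="hsK" -> buffer=RGLepinM???hsKWusK
Fragment 7: offset=8 data="OyM" -> buffer=RGLepinMOyMhsKWusK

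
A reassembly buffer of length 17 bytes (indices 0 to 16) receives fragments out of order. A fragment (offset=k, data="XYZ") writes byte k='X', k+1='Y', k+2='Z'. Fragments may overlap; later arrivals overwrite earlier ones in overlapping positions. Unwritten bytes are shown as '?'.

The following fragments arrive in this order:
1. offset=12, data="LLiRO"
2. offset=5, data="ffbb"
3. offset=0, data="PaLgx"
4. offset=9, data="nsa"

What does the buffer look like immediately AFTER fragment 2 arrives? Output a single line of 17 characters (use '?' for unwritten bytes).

Fragment 1: offset=12 data="LLiRO" -> buffer=????????????LLiRO
Fragment 2: offset=5 data="ffbb" -> buffer=?????ffbb???LLiRO

Answer: ?????ffbb???LLiRO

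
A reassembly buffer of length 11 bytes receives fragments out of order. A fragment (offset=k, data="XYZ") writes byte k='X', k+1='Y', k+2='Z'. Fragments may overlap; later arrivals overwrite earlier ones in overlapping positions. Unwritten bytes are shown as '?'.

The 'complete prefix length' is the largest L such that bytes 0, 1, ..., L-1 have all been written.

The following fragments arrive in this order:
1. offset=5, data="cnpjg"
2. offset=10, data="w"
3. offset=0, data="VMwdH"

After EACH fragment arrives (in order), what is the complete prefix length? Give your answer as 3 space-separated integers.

Answer: 0 0 11

Derivation:
Fragment 1: offset=5 data="cnpjg" -> buffer=?????cnpjg? -> prefix_len=0
Fragment 2: offset=10 data="w" -> buffer=?????cnpjgw -> prefix_len=0
Fragment 3: offset=0 data="VMwdH" -> buffer=VMwdHcnpjgw -> prefix_len=11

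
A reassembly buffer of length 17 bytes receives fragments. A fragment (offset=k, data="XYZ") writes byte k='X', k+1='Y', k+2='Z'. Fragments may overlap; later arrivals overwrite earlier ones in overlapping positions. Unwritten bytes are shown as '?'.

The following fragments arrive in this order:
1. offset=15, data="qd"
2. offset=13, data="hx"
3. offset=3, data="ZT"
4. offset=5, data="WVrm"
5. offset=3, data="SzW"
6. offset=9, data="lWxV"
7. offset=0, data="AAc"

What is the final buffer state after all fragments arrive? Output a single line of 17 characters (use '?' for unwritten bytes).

Fragment 1: offset=15 data="qd" -> buffer=???????????????qd
Fragment 2: offset=13 data="hx" -> buffer=?????????????hxqd
Fragment 3: offset=3 data="ZT" -> buffer=???ZT????????hxqd
Fragment 4: offset=5 data="WVrm" -> buffer=???ZTWVrm????hxqd
Fragment 5: offset=3 data="SzW" -> buffer=???SzWVrm????hxqd
Fragment 6: offset=9 data="lWxV" -> buffer=???SzWVrmlWxVhxqd
Fragment 7: offset=0 data="AAc" -> buffer=AAcSzWVrmlWxVhxqd

Answer: AAcSzWVrmlWxVhxqd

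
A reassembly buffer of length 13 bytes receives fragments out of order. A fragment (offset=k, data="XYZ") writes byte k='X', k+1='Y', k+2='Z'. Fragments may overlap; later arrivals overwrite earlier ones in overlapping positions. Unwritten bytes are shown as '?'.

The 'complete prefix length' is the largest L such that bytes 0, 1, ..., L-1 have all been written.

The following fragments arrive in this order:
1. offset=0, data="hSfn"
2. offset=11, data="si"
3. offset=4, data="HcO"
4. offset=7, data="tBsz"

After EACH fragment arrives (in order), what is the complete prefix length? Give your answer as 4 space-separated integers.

Fragment 1: offset=0 data="hSfn" -> buffer=hSfn????????? -> prefix_len=4
Fragment 2: offset=11 data="si" -> buffer=hSfn???????si -> prefix_len=4
Fragment 3: offset=4 data="HcO" -> buffer=hSfnHcO????si -> prefix_len=7
Fragment 4: offset=7 data="tBsz" -> buffer=hSfnHcOtBszsi -> prefix_len=13

Answer: 4 4 7 13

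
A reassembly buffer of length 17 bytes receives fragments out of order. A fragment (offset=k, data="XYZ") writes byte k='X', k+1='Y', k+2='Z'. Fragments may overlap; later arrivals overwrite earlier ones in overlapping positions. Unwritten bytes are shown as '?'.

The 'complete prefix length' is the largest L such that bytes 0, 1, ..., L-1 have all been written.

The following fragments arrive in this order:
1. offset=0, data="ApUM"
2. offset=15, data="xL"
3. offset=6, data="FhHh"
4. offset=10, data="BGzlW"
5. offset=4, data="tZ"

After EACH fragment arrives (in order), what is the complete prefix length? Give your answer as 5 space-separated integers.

Fragment 1: offset=0 data="ApUM" -> buffer=ApUM????????????? -> prefix_len=4
Fragment 2: offset=15 data="xL" -> buffer=ApUM???????????xL -> prefix_len=4
Fragment 3: offset=6 data="FhHh" -> buffer=ApUM??FhHh?????xL -> prefix_len=4
Fragment 4: offset=10 data="BGzlW" -> buffer=ApUM??FhHhBGzlWxL -> prefix_len=4
Fragment 5: offset=4 data="tZ" -> buffer=ApUMtZFhHhBGzlWxL -> prefix_len=17

Answer: 4 4 4 4 17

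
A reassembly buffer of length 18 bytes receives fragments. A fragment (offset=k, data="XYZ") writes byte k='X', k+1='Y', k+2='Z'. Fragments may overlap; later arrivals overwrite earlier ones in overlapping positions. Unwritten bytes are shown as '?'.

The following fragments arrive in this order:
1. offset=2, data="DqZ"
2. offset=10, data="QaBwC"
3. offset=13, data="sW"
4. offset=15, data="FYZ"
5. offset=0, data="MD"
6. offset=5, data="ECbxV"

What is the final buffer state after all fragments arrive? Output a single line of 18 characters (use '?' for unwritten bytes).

Fragment 1: offset=2 data="DqZ" -> buffer=??DqZ?????????????
Fragment 2: offset=10 data="QaBwC" -> buffer=??DqZ?????QaBwC???
Fragment 3: offset=13 data="sW" -> buffer=??DqZ?????QaBsW???
Fragment 4: offset=15 data="FYZ" -> buffer=??DqZ?????QaBsWFYZ
Fragment 5: offset=0 data="MD" -> buffer=MDDqZ?????QaBsWFYZ
Fragment 6: offset=5 data="ECbxV" -> buffer=MDDqZECbxVQaBsWFYZ

Answer: MDDqZECbxVQaBsWFYZ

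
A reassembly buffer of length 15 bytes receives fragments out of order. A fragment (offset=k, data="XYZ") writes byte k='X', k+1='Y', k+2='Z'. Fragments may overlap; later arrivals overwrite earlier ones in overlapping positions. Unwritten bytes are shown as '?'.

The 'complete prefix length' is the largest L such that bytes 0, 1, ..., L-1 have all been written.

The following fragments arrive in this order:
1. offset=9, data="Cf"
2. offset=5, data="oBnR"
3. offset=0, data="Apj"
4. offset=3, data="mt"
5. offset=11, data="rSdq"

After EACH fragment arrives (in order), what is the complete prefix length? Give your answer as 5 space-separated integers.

Fragment 1: offset=9 data="Cf" -> buffer=?????????Cf???? -> prefix_len=0
Fragment 2: offset=5 data="oBnR" -> buffer=?????oBnRCf???? -> prefix_len=0
Fragment 3: offset=0 data="Apj" -> buffer=Apj??oBnRCf???? -> prefix_len=3
Fragment 4: offset=3 data="mt" -> buffer=ApjmtoBnRCf???? -> prefix_len=11
Fragment 5: offset=11 data="rSdq" -> buffer=ApjmtoBnRCfrSdq -> prefix_len=15

Answer: 0 0 3 11 15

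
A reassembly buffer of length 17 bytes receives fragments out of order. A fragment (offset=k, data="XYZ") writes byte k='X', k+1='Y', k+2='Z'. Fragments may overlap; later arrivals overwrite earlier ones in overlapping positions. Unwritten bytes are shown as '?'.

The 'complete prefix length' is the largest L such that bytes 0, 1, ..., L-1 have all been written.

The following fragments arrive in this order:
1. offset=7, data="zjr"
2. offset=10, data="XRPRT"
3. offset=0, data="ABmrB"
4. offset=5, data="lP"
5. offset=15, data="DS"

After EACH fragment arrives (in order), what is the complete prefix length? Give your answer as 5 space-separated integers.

Fragment 1: offset=7 data="zjr" -> buffer=???????zjr??????? -> prefix_len=0
Fragment 2: offset=10 data="XRPRT" -> buffer=???????zjrXRPRT?? -> prefix_len=0
Fragment 3: offset=0 data="ABmrB" -> buffer=ABmrB??zjrXRPRT?? -> prefix_len=5
Fragment 4: offset=5 data="lP" -> buffer=ABmrBlPzjrXRPRT?? -> prefix_len=15
Fragment 5: offset=15 data="DS" -> buffer=ABmrBlPzjrXRPRTDS -> prefix_len=17

Answer: 0 0 5 15 17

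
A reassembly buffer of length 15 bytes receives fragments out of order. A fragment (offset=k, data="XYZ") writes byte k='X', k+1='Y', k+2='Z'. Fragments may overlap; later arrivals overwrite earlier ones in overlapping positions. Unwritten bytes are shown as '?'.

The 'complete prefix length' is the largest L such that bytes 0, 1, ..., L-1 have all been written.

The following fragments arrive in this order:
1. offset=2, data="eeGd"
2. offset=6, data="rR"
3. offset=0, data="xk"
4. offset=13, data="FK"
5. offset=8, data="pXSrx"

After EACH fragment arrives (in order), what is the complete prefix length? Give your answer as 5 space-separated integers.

Answer: 0 0 8 8 15

Derivation:
Fragment 1: offset=2 data="eeGd" -> buffer=??eeGd????????? -> prefix_len=0
Fragment 2: offset=6 data="rR" -> buffer=??eeGdrR??????? -> prefix_len=0
Fragment 3: offset=0 data="xk" -> buffer=xkeeGdrR??????? -> prefix_len=8
Fragment 4: offset=13 data="FK" -> buffer=xkeeGdrR?????FK -> prefix_len=8
Fragment 5: offset=8 data="pXSrx" -> buffer=xkeeGdrRpXSrxFK -> prefix_len=15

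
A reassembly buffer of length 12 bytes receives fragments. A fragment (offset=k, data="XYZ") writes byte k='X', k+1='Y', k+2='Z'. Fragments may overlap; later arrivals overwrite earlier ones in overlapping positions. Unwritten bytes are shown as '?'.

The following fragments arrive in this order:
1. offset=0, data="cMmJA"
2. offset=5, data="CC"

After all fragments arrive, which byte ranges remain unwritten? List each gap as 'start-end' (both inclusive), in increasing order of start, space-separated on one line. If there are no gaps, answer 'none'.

Fragment 1: offset=0 len=5
Fragment 2: offset=5 len=2
Gaps: 7-11

Answer: 7-11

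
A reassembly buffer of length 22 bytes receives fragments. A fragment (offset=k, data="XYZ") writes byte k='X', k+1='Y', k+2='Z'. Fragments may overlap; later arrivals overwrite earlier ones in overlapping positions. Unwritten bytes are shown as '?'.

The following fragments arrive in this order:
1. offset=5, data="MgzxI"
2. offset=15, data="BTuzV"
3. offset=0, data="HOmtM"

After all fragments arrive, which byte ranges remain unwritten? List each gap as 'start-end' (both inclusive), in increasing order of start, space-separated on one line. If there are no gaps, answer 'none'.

Fragment 1: offset=5 len=5
Fragment 2: offset=15 len=5
Fragment 3: offset=0 len=5
Gaps: 10-14 20-21

Answer: 10-14 20-21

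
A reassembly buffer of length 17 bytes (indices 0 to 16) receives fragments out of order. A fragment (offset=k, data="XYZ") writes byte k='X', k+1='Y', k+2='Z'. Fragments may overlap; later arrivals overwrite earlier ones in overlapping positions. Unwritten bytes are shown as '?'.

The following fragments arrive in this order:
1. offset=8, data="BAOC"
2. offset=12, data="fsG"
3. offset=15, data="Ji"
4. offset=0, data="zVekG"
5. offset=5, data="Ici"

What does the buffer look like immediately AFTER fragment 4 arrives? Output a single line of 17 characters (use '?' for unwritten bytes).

Answer: zVekG???BAOCfsGJi

Derivation:
Fragment 1: offset=8 data="BAOC" -> buffer=????????BAOC?????
Fragment 2: offset=12 data="fsG" -> buffer=????????BAOCfsG??
Fragment 3: offset=15 data="Ji" -> buffer=????????BAOCfsGJi
Fragment 4: offset=0 data="zVekG" -> buffer=zVekG???BAOCfsGJi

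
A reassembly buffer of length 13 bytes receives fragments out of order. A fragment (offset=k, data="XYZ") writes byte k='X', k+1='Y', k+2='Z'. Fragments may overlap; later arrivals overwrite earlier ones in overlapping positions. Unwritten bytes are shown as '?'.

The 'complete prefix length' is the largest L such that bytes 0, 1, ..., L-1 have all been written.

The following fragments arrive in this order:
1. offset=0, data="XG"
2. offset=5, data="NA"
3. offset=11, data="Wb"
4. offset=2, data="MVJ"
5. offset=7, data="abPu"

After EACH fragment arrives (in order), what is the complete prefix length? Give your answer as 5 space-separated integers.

Answer: 2 2 2 7 13

Derivation:
Fragment 1: offset=0 data="XG" -> buffer=XG??????????? -> prefix_len=2
Fragment 2: offset=5 data="NA" -> buffer=XG???NA?????? -> prefix_len=2
Fragment 3: offset=11 data="Wb" -> buffer=XG???NA????Wb -> prefix_len=2
Fragment 4: offset=2 data="MVJ" -> buffer=XGMVJNA????Wb -> prefix_len=7
Fragment 5: offset=7 data="abPu" -> buffer=XGMVJNAabPuWb -> prefix_len=13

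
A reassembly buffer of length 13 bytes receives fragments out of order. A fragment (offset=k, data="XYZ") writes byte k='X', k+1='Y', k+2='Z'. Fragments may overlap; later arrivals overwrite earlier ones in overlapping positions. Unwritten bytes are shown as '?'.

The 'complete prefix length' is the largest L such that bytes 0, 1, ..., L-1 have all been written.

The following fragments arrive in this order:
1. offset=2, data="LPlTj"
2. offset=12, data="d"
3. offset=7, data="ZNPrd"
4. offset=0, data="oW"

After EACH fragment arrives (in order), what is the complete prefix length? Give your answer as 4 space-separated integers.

Fragment 1: offset=2 data="LPlTj" -> buffer=??LPlTj?????? -> prefix_len=0
Fragment 2: offset=12 data="d" -> buffer=??LPlTj?????d -> prefix_len=0
Fragment 3: offset=7 data="ZNPrd" -> buffer=??LPlTjZNPrdd -> prefix_len=0
Fragment 4: offset=0 data="oW" -> buffer=oWLPlTjZNPrdd -> prefix_len=13

Answer: 0 0 0 13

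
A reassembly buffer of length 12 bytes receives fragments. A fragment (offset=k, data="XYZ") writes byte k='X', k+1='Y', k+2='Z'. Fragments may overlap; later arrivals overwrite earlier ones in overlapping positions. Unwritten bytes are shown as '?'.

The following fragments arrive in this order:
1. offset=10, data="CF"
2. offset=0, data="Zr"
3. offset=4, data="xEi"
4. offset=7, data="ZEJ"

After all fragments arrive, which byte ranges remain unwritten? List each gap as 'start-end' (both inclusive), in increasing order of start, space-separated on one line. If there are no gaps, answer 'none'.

Fragment 1: offset=10 len=2
Fragment 2: offset=0 len=2
Fragment 3: offset=4 len=3
Fragment 4: offset=7 len=3
Gaps: 2-3

Answer: 2-3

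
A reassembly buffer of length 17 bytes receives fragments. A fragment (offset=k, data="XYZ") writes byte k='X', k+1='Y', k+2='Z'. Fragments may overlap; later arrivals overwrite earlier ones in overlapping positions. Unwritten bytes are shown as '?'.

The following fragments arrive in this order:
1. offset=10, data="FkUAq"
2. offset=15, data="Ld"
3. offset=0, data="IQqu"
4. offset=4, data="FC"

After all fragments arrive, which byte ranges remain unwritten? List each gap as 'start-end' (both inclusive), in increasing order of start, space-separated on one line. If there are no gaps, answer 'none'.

Fragment 1: offset=10 len=5
Fragment 2: offset=15 len=2
Fragment 3: offset=0 len=4
Fragment 4: offset=4 len=2
Gaps: 6-9

Answer: 6-9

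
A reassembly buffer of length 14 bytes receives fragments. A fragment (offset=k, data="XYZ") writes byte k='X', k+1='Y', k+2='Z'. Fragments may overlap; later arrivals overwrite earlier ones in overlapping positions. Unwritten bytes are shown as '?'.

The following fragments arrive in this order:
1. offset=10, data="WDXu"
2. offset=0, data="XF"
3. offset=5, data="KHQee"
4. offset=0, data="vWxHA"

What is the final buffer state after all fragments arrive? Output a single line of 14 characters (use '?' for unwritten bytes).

Answer: vWxHAKHQeeWDXu

Derivation:
Fragment 1: offset=10 data="WDXu" -> buffer=??????????WDXu
Fragment 2: offset=0 data="XF" -> buffer=XF????????WDXu
Fragment 3: offset=5 data="KHQee" -> buffer=XF???KHQeeWDXu
Fragment 4: offset=0 data="vWxHA" -> buffer=vWxHAKHQeeWDXu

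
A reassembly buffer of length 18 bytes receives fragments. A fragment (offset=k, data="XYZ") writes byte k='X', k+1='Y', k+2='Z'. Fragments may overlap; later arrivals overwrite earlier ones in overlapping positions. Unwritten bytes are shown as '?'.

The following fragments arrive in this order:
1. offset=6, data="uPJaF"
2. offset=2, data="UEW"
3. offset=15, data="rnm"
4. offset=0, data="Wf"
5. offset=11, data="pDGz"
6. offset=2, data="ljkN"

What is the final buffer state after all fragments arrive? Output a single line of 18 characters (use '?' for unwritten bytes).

Fragment 1: offset=6 data="uPJaF" -> buffer=??????uPJaF???????
Fragment 2: offset=2 data="UEW" -> buffer=??UEW?uPJaF???????
Fragment 3: offset=15 data="rnm" -> buffer=??UEW?uPJaF????rnm
Fragment 4: offset=0 data="Wf" -> buffer=WfUEW?uPJaF????rnm
Fragment 5: offset=11 data="pDGz" -> buffer=WfUEW?uPJaFpDGzrnm
Fragment 6: offset=2 data="ljkN" -> buffer=WfljkNuPJaFpDGzrnm

Answer: WfljkNuPJaFpDGzrnm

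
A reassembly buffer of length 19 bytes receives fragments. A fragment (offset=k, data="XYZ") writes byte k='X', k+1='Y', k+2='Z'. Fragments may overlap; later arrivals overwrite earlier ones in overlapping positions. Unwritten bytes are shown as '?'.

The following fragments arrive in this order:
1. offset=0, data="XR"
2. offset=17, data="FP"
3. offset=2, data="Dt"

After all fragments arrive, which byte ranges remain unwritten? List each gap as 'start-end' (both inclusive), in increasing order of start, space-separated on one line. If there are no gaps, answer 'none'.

Answer: 4-16

Derivation:
Fragment 1: offset=0 len=2
Fragment 2: offset=17 len=2
Fragment 3: offset=2 len=2
Gaps: 4-16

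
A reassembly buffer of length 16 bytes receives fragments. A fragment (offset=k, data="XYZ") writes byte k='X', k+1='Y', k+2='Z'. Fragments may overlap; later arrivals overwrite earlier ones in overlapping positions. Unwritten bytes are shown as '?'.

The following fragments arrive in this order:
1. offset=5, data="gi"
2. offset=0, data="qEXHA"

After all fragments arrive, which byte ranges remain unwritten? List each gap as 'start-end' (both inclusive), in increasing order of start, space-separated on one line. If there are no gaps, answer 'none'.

Answer: 7-15

Derivation:
Fragment 1: offset=5 len=2
Fragment 2: offset=0 len=5
Gaps: 7-15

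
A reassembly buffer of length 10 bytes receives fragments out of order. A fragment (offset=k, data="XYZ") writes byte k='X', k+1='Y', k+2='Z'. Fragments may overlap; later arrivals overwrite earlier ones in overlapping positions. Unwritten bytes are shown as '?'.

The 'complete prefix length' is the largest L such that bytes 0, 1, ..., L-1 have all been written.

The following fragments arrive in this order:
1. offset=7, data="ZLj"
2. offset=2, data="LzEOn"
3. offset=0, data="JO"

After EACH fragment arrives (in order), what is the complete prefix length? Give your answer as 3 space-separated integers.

Answer: 0 0 10

Derivation:
Fragment 1: offset=7 data="ZLj" -> buffer=???????ZLj -> prefix_len=0
Fragment 2: offset=2 data="LzEOn" -> buffer=??LzEOnZLj -> prefix_len=0
Fragment 3: offset=0 data="JO" -> buffer=JOLzEOnZLj -> prefix_len=10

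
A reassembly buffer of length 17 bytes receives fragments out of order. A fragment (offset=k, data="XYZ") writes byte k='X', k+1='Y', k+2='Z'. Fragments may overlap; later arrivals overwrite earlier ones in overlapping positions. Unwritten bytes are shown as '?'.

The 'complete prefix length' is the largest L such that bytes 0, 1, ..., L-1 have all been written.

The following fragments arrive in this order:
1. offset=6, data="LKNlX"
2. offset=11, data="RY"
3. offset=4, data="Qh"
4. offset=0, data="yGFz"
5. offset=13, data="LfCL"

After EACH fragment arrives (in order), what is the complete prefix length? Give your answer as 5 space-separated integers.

Fragment 1: offset=6 data="LKNlX" -> buffer=??????LKNlX?????? -> prefix_len=0
Fragment 2: offset=11 data="RY" -> buffer=??????LKNlXRY???? -> prefix_len=0
Fragment 3: offset=4 data="Qh" -> buffer=????QhLKNlXRY???? -> prefix_len=0
Fragment 4: offset=0 data="yGFz" -> buffer=yGFzQhLKNlXRY???? -> prefix_len=13
Fragment 5: offset=13 data="LfCL" -> buffer=yGFzQhLKNlXRYLfCL -> prefix_len=17

Answer: 0 0 0 13 17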